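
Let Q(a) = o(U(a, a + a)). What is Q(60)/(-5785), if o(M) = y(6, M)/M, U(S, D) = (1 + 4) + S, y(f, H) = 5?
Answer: -1/75205 ≈ -1.3297e-5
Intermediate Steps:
U(S, D) = 5 + S
o(M) = 5/M
Q(a) = 5/(5 + a)
Q(60)/(-5785) = (5/(5 + 60))/(-5785) = (5/65)*(-1/5785) = (5*(1/65))*(-1/5785) = (1/13)*(-1/5785) = -1/75205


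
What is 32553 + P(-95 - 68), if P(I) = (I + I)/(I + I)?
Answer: 32554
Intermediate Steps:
P(I) = 1 (P(I) = (2*I)/((2*I)) = (2*I)*(1/(2*I)) = 1)
32553 + P(-95 - 68) = 32553 + 1 = 32554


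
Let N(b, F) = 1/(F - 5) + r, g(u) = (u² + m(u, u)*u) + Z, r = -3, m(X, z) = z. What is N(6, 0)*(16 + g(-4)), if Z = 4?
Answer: -832/5 ≈ -166.40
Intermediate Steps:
g(u) = 4 + 2*u² (g(u) = (u² + u*u) + 4 = (u² + u²) + 4 = 2*u² + 4 = 4 + 2*u²)
N(b, F) = -3 + 1/(-5 + F) (N(b, F) = 1/(F - 5) - 3 = 1/(-5 + F) - 3 = -3 + 1/(-5 + F))
N(6, 0)*(16 + g(-4)) = ((16 - 3*0)/(-5 + 0))*(16 + (4 + 2*(-4)²)) = ((16 + 0)/(-5))*(16 + (4 + 2*16)) = (-⅕*16)*(16 + (4 + 32)) = -16*(16 + 36)/5 = -16/5*52 = -832/5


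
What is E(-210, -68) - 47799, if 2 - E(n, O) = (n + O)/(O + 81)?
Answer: -621083/13 ≈ -47776.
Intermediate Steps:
E(n, O) = 2 - (O + n)/(81 + O) (E(n, O) = 2 - (n + O)/(O + 81) = 2 - (O + n)/(81 + O))
E(-210, -68) - 47799 = (162 - 68 - 1*(-210))/(81 - 68) - 47799 = (162 - 68 + 210)/13 - 47799 = (1/13)*304 - 47799 = 304/13 - 47799 = -621083/13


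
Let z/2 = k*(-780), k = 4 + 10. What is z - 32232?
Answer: -54072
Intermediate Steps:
k = 14
z = -21840 (z = 2*(14*(-780)) = 2*(-10920) = -21840)
z - 32232 = -21840 - 32232 = -54072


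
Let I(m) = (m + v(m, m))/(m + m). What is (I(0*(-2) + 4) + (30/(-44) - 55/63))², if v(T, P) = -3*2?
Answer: 25030009/7683984 ≈ 3.2574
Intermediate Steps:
v(T, P) = -6
I(m) = (-6 + m)/(2*m) (I(m) = (m - 6)/(m + m) = (-6 + m)/((2*m)) = (-6 + m)*(1/(2*m)) = (-6 + m)/(2*m))
(I(0*(-2) + 4) + (30/(-44) - 55/63))² = ((-6 + (0*(-2) + 4))/(2*(0*(-2) + 4)) + (30/(-44) - 55/63))² = ((-6 + (0 + 4))/(2*(0 + 4)) + (30*(-1/44) - 55*1/63))² = ((½)*(-6 + 4)/4 + (-15/22 - 55/63))² = ((½)*(¼)*(-2) - 2155/1386)² = (-¼ - 2155/1386)² = (-5003/2772)² = 25030009/7683984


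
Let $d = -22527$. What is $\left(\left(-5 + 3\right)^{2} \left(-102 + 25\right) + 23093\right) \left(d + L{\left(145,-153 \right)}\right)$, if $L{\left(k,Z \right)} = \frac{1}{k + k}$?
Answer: $- \frac{29770101753}{58} \approx -5.1328 \cdot 10^{8}$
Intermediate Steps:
$L{\left(k,Z \right)} = \frac{1}{2 k}$
$\left(\left(-5 + 3\right)^{2} \left(-102 + 25\right) + 23093\right) \left(d + L{\left(145,-153 \right)}\right) = \left(\left(-5 + 3\right)^{2} \left(-102 + 25\right) + 23093\right) \left(-22527 + \frac{1}{2 \cdot 145}\right) = \left(\left(-2\right)^{2} \left(-77\right) + 23093\right) \left(-22527 + \frac{1}{2} \cdot \frac{1}{145}\right) = \left(4 \left(-77\right) + 23093\right) \left(-22527 + \frac{1}{290}\right) = \left(-308 + 23093\right) \left(- \frac{6532829}{290}\right) = 22785 \left(- \frac{6532829}{290}\right) = - \frac{29770101753}{58}$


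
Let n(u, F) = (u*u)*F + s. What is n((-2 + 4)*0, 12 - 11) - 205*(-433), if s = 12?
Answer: 88777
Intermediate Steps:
n(u, F) = 12 + F*u² (n(u, F) = (u*u)*F + 12 = u²*F + 12 = F*u² + 12 = 12 + F*u²)
n((-2 + 4)*0, 12 - 11) - 205*(-433) = (12 + (12 - 11)*((-2 + 4)*0)²) - 205*(-433) = (12 + 1*(2*0)²) + 88765 = (12 + 1*0²) + 88765 = (12 + 1*0) + 88765 = (12 + 0) + 88765 = 12 + 88765 = 88777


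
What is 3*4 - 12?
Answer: 0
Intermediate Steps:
3*4 - 12 = 12 - 12 = 0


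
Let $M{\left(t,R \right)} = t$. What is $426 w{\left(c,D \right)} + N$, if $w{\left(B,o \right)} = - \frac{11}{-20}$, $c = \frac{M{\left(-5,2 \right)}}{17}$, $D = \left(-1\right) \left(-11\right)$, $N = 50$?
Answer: $\frac{2843}{10} \approx 284.3$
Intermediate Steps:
$D = 11$
$c = - \frac{5}{17} \approx -0.29412$
$w{\left(B,o \right)} = \frac{11}{20}$ ($w{\left(B,o \right)} = \left(-11\right) \left(- \frac{1}{20}\right) = \frac{11}{20}$)
$426 w{\left(c,D \right)} + N = 426 \cdot \frac{11}{20} + 50 = \frac{2343}{10} + 50 = \frac{2843}{10}$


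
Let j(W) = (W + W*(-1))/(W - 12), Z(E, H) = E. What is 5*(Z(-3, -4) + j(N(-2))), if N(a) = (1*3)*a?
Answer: -15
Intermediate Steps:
N(a) = 3*a
j(W) = 0 (j(W) = (W - W)/(-12 + W) = 0/(-12 + W) = 0)
5*(Z(-3, -4) + j(N(-2))) = 5*(-3 + 0) = 5*(-3) = -15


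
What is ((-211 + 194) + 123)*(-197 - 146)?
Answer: -36358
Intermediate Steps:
((-211 + 194) + 123)*(-197 - 146) = (-17 + 123)*(-343) = 106*(-343) = -36358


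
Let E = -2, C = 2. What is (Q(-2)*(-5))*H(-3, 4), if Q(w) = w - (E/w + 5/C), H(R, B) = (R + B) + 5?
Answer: 165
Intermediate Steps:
H(R, B) = 5 + B + R (H(R, B) = (B + R) + 5 = 5 + B + R)
Q(w) = -5/2 + w + 2/w (Q(w) = w - (-2/w + 5/2) = w - (5/2 - 2/w) = w + (-5/2 + 2/w) = -5/2 + w + 2/w)
(Q(-2)*(-5))*H(-3, 4) = ((-5/2 - 2 + 2/(-2))*(-5))*(5 + 4 - 3) = ((-5/2 - 2 + 2*(-½))*(-5))*6 = ((-5/2 - 2 - 1)*(-5))*6 = -11/2*(-5)*6 = (55/2)*6 = 165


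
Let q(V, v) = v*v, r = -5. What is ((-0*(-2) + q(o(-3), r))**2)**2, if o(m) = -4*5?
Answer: 390625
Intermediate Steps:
o(m) = -20
q(V, v) = v**2
((-0*(-2) + q(o(-3), r))**2)**2 = ((-0*(-2) + (-5)**2)**2)**2 = ((-1*0 + 25)**2)**2 = ((0 + 25)**2)**2 = (25**2)**2 = 625**2 = 390625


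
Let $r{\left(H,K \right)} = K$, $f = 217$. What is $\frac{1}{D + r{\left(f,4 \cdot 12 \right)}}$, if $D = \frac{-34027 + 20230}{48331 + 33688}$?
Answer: $\frac{11717}{560445} \approx 0.020907$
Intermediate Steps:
$D = - \frac{1971}{11717}$ ($D = - \frac{13797}{82019} = \left(-13797\right) \frac{1}{82019} = - \frac{1971}{11717} \approx -0.16822$)
$\frac{1}{D + r{\left(f,4 \cdot 12 \right)}} = \frac{1}{- \frac{1971}{11717} + 4 \cdot 12} = \frac{1}{- \frac{1971}{11717} + 48} = \frac{1}{\frac{560445}{11717}} = \frac{11717}{560445}$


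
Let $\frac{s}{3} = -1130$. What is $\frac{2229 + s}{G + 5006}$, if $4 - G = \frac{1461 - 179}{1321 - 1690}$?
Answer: $- \frac{428409}{1849972} \approx -0.23158$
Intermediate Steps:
$s = -3390$ ($s = 3 \left(-1130\right) = -3390$)
$G = \frac{2758}{369}$ ($G = 4 - \frac{1461 - 179}{1321 - 1690} = 4 - \frac{1282}{-369} = 4 - 1282 \left(- \frac{1}{369}\right) = 4 - - \frac{1282}{369} = 4 + \frac{1282}{369} = \frac{2758}{369} \approx 7.4743$)
$\frac{2229 + s}{G + 5006} = \frac{2229 - 3390}{\frac{2758}{369} + 5006} = - \frac{1161}{\frac{1849972}{369}} = \left(-1161\right) \frac{369}{1849972} = - \frac{428409}{1849972}$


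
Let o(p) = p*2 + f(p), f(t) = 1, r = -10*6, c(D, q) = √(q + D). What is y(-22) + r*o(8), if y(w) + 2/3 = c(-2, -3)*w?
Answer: -3062/3 - 22*I*√5 ≈ -1020.7 - 49.193*I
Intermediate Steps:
c(D, q) = √(D + q)
r = -60
o(p) = 1 + 2*p (o(p) = p*2 + 1 = 2*p + 1 = 1 + 2*p)
y(w) = -⅔ + I*w*√5 (y(w) = -⅔ + √(-2 - 3)*w = -⅔ + √(-5)*w = -⅔ + (I*√5)*w = -⅔ + I*w*√5)
y(-22) + r*o(8) = (-⅔ + I*(-22)*√5) - 60*(1 + 2*8) = (-⅔ - 22*I*√5) - 60*(1 + 16) = (-⅔ - 22*I*√5) - 60*17 = (-⅔ - 22*I*√5) - 1020 = -3062/3 - 22*I*√5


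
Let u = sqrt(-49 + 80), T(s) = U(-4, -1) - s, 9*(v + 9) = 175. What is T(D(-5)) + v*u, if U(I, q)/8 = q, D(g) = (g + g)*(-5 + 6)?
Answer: 2 + 94*sqrt(31)/9 ≈ 60.152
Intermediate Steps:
D(g) = 2*g (D(g) = (2*g)*1 = 2*g)
U(I, q) = 8*q
v = 94/9 (v = -9 + (1/9)*175 = -9 + 175/9 = 94/9 ≈ 10.444)
T(s) = -8 - s (T(s) = 8*(-1) - s = -8 - s)
u = sqrt(31) ≈ 5.5678
T(D(-5)) + v*u = (-8 - 2*(-5)) + 94*sqrt(31)/9 = (-8 - 1*(-10)) + 94*sqrt(31)/9 = (-8 + 10) + 94*sqrt(31)/9 = 2 + 94*sqrt(31)/9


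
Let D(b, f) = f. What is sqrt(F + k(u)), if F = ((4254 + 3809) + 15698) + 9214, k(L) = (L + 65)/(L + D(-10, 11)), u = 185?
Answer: 15*sqrt(28726)/14 ≈ 181.59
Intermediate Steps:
k(L) = (65 + L)/(11 + L) (k(L) = (L + 65)/(L + 11) = (65 + L)/(11 + L))
F = 32975 (F = (8063 + 15698) + 9214 = 23761 + 9214 = 32975)
sqrt(F + k(u)) = sqrt(32975 + (65 + 185)/(11 + 185)) = sqrt(32975 + 250/196) = sqrt(32975 + (1/196)*250) = sqrt(32975 + 125/98) = sqrt(3231675/98) = 15*sqrt(28726)/14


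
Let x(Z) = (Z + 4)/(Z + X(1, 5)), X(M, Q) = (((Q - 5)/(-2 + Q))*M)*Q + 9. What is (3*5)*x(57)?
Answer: 305/22 ≈ 13.864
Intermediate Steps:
X(M, Q) = 9 + M*Q*(-5 + Q)/(-2 + Q) (X(M, Q) = (((-5 + Q)/(-2 + Q))*M)*Q + 9 = (M*(-5 + Q)/(-2 + Q))*Q + 9 = M*Q*(-5 + Q)/(-2 + Q) + 9 = 9 + M*Q*(-5 + Q)/(-2 + Q))
x(Z) = (4 + Z)/(9 + Z) (x(Z) = (Z + 4)/(Z + (-18 + 9*5 + 1*5² - 5*1*5)/(-2 + 5)) = (4 + Z)/(Z + (-18 + 45 + 1*25 - 25)/3) = (4 + Z)/(Z + (-18 + 45 + 25 - 25)/3) = (4 + Z)/(Z + (⅓)*27) = (4 + Z)/(Z + 9) = (4 + Z)/(9 + Z))
(3*5)*x(57) = (3*5)*((4 + 57)/(9 + 57)) = 15*(61/66) = 305/22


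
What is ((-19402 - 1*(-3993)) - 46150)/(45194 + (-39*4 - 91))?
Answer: -61559/44947 ≈ -1.3696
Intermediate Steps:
((-19402 - 1*(-3993)) - 46150)/(45194 + (-39*4 - 91)) = ((-19402 + 3993) - 46150)/(45194 + (-156 - 91)) = (-15409 - 46150)/(45194 - 247) = -61559/44947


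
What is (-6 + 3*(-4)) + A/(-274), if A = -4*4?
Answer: -2458/137 ≈ -17.942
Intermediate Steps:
A = -16
(-6 + 3*(-4)) + A/(-274) = (-6 + 3*(-4)) - 16/(-274) = (-6 - 12) - 16*(-1/274) = -18 + 8/137 = -2458/137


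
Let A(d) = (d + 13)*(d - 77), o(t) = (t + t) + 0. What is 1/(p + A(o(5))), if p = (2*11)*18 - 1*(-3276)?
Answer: 1/2131 ≈ 0.00046926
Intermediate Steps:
o(t) = 2*t (o(t) = 2*t + 0 = 2*t)
A(d) = (-77 + d)*(13 + d) (A(d) = (13 + d)*(-77 + d) = (-77 + d)*(13 + d))
p = 3672 (p = 22*18 + 3276 = 396 + 3276 = 3672)
1/(p + A(o(5))) = 1/(3672 + (-1001 + (2*5)² - 128*5)) = 1/(3672 + (-1001 + 10² - 64*10)) = 1/(3672 + (-1001 + 100 - 640)) = 1/(3672 - 1541) = 1/2131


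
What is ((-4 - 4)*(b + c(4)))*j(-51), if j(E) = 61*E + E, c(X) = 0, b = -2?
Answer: -50592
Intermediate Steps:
j(E) = 62*E
((-4 - 4)*(b + c(4)))*j(-51) = ((-4 - 4)*(-2 + 0))*(62*(-51)) = -8*(-2)*(-3162) = 16*(-3162) = -50592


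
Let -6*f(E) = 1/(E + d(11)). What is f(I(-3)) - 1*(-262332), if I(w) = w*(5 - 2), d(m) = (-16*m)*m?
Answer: 3061414441/11670 ≈ 2.6233e+5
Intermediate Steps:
d(m) = -16*m²
I(w) = 3*w (I(w) = w*3 = 3*w)
f(E) = -1/(6*(-1936 + E)) (f(E) = -1/(6*(E - 16*11²)) = -1/(6*(E - 16*121)) = -1/(6*(E - 1936)) = -1/(6*(-1936 + E)))
f(I(-3)) - 1*(-262332) = -1/(-11616 + 6*(3*(-3))) - 1*(-262332) = -1/(-11616 + 6*(-9)) + 262332 = -1/(-11616 - 54) + 262332 = -1/(-11670) + 262332 = -1*(-1/11670) + 262332 = 1/11670 + 262332 = 3061414441/11670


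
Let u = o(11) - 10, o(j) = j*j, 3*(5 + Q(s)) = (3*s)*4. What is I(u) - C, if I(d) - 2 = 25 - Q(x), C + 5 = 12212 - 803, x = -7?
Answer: -11344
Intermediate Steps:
Q(s) = -5 + 4*s (Q(s) = -5 + ((3*s)*4)/3 = -5 + (12*s)/3 = -5 + 4*s)
C = 11404 (C = -5 + (12212 - 803) = -5 + 11409 = 11404)
o(j) = j**2
u = 111 (u = 11**2 - 10 = 121 - 10 = 111)
I(d) = 60 (I(d) = 2 + (25 - (-5 + 4*(-7))) = 2 + (25 - (-5 - 28)) = 2 + (25 - 1*(-33)) = 2 + (25 + 33) = 2 + 58 = 60)
I(u) - C = 60 - 1*11404 = 60 - 11404 = -11344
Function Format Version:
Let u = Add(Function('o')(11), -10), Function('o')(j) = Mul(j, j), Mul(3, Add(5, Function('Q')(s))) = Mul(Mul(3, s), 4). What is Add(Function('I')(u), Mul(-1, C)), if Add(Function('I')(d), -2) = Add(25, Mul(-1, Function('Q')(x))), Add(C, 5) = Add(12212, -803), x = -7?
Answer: -11344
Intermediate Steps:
Function('Q')(s) = Add(-5, Mul(4, s)) (Function('Q')(s) = Add(-5, Mul(Rational(1, 3), Mul(Mul(3, s), 4))) = Add(-5, Mul(Rational(1, 3), Mul(12, s))) = Add(-5, Mul(4, s)))
C = 11404 (C = Add(-5, Add(12212, -803)) = Add(-5, 11409) = 11404)
Function('o')(j) = Pow(j, 2)
u = 111 (u = Add(Pow(11, 2), -10) = Add(121, -10) = 111)
Function('I')(d) = 60 (Function('I')(d) = Add(2, Add(25, Mul(-1, Add(-5, Mul(4, -7))))) = Add(2, Add(25, Mul(-1, Add(-5, -28)))) = Add(2, Add(25, Mul(-1, -33))) = Add(2, Add(25, 33)) = Add(2, 58) = 60)
Add(Function('I')(u), Mul(-1, C)) = Add(60, Mul(-1, 11404)) = Add(60, -11404) = -11344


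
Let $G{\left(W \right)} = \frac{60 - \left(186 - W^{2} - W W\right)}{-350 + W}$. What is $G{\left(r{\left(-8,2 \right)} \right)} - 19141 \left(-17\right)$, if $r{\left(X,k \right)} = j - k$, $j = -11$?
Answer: $\frac{118118899}{363} \approx 3.254 \cdot 10^{5}$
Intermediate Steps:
$r{\left(X,k \right)} = -11 - k$
$G{\left(W \right)} = \frac{-126 + 2 W^{2}}{-350 + W}$ ($G{\left(W \right)} = \frac{60 + \left(\left(W^{2} + W^{2}\right) - 186\right)}{-350 + W} = \frac{60 + \left(2 W^{2} - 186\right)}{-350 + W} = \frac{60 + \left(-186 + 2 W^{2}\right)}{-350 + W} = \frac{-126 + 2 W^{2}}{-350 + W}$)
$G{\left(r{\left(-8,2 \right)} \right)} - 19141 \left(-17\right) = \frac{2 \left(-63 + \left(-11 - 2\right)^{2}\right)}{-350 - 13} - 19141 \left(-17\right) = \frac{2 \left(-63 + \left(-11 - 2\right)^{2}\right)}{-350 - 13} - -325397 = \frac{2 \left(-63 + \left(-13\right)^{2}\right)}{-350 - 13} + 325397 = \frac{2 \left(-63 + 169\right)}{-363} + 325397 = 2 \left(- \frac{1}{363}\right) 106 + 325397 = - \frac{212}{363} + 325397 = \frac{118118899}{363}$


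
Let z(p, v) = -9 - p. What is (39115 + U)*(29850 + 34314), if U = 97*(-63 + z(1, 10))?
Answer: 2055429576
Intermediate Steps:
U = -7081 (U = 97*(-63 + (-9 - 1*1)) = 97*(-63 + (-9 - 1)) = 97*(-63 - 10) = 97*(-73) = -7081)
(39115 + U)*(29850 + 34314) = (39115 - 7081)*(29850 + 34314) = 32034*64164 = 2055429576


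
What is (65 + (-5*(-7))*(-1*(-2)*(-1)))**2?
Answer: 25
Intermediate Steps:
(65 + (-5*(-7))*(-1*(-2)*(-1)))**2 = (65 + 35*(2*(-1)))**2 = (65 + 35*(-2))**2 = (65 - 70)**2 = (-5)**2 = 25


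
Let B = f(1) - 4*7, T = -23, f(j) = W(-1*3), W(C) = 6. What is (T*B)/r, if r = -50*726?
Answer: -23/1650 ≈ -0.013939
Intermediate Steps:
f(j) = 6
r = -36300
B = -22 (B = 6 - 4*7 = 6 - 28 = -22)
(T*B)/r = -23*(-22)/(-36300) = 506*(-1/36300) = -23/1650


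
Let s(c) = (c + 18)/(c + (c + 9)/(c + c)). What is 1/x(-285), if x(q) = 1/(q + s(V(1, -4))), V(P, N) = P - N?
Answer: -9005/32 ≈ -281.41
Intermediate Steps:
s(c) = (18 + c)/(c + (9 + c)/(2*c)) (s(c) = (18 + c)/(c + (9 + c)/((2*c))) = (18 + c)/(c + (9 + c)*(1/(2*c))) = (18 + c)/(c + (9 + c)/(2*c)))
x(q) = 1/(115/32 + q) (x(q) = 1/(q + 2*(1 - 1*(-4))*(18 + (1 - 1*(-4)))/(9 + (1 - 1*(-4)) + 2*(1 - 1*(-4))²)) = 1/(q + 2*(1 + 4)*(18 + (1 + 4))/(9 + (1 + 4) + 2*(1 + 4)²)) = 1/(q + 2*5*(18 + 5)/(9 + 5 + 2*5²)) = 1/(q + 2*5*23/(9 + 5 + 2*25)) = 1/(q + 2*5*23/(9 + 5 + 50)) = 1/(q + 2*5*23/64) = 1/(q + 2*5*(1/64)*23) = 1/(q + 115/32) = 1/(115/32 + q))
1/x(-285) = 1/(32/(115 + 32*(-285))) = 1/(32/(115 - 9120)) = 1/(32/(-9005)) = 1/(32*(-1/9005)) = 1/(-32/9005) = -9005/32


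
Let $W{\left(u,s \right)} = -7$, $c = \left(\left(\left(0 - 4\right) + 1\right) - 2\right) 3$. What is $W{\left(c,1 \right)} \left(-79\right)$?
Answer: $553$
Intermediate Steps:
$c = -15$ ($c = \left(\left(-4 + 1\right) - 2\right) 3 = \left(-3 - 2\right) 3 = \left(-5\right) 3 = -15$)
$W{\left(c,1 \right)} \left(-79\right) = \left(-7\right) \left(-79\right) = 553$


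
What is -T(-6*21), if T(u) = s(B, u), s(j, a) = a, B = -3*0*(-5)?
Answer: 126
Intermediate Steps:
B = 0 (B = 0*(-5) = 0)
T(u) = u
-T(-6*21) = -(-6)*21 = -1*(-126) = 126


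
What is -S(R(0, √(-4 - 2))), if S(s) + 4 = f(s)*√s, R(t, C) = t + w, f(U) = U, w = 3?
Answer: 4 - 3*√3 ≈ -1.1962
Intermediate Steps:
R(t, C) = 3 + t (R(t, C) = t + 3 = 3 + t)
S(s) = -4 + s^(3/2) (S(s) = -4 + s*√s = -4 + s^(3/2))
-S(R(0, √(-4 - 2))) = -(-4 + (3 + 0)^(3/2)) = -(-4 + 3^(3/2)) = -(-4 + 3*√3) = 4 - 3*√3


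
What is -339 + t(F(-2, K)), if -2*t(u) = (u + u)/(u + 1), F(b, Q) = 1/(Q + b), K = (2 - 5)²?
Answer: -2713/8 ≈ -339.13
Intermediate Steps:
K = 9 (K = (-3)² = 9)
t(u) = -u/(1 + u) (t(u) = -(u + u)/(2*(u + 1)) = -2*u/(2*(1 + u)) = -u/(1 + u))
-339 + t(F(-2, K)) = -339 - 1/((9 - 2)*(1 + 1/(9 - 2))) = -339 - 1/(7*(1 + 1/7)) = -339 - 1*⅐/(1 + ⅐) = -339 - 1*⅐/8/7 = -339 - 1*⅐*7/8 = -339 - ⅛ = -2713/8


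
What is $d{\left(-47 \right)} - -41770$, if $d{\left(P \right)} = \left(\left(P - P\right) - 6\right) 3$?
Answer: $41752$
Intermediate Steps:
$d{\left(P \right)} = -18$ ($d{\left(P \right)} = \left(0 - 6\right) 3 = \left(-6\right) 3 = -18$)
$d{\left(-47 \right)} - -41770 = -18 - -41770 = -18 + 41770 = 41752$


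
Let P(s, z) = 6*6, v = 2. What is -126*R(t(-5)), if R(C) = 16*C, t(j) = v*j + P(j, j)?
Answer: -52416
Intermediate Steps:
P(s, z) = 36
t(j) = 36 + 2*j (t(j) = 2*j + 36 = 36 + 2*j)
-126*R(t(-5)) = -2016*(36 + 2*(-5)) = -2016*(36 - 10) = -2016*26 = -126*416 = -52416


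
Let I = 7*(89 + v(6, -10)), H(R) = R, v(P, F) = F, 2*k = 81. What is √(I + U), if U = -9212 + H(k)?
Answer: I*√34474/2 ≈ 92.836*I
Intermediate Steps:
k = 81/2 (k = (½)*81 = 81/2 ≈ 40.500)
I = 553 (I = 7*(89 - 10) = 7*79 = 553)
U = -18343/2 (U = -9212 + 81/2 = -18343/2 ≈ -9171.5)
√(I + U) = √(553 - 18343/2) = √(-17237/2) = I*√34474/2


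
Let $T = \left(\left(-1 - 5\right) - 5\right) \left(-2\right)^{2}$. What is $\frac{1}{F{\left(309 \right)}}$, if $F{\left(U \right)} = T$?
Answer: $- \frac{1}{44} \approx -0.022727$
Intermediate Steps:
$T = -44$ ($T = \left(-6 - 5\right) 4 = \left(-11\right) 4 = -44$)
$F{\left(U \right)} = -44$
$\frac{1}{F{\left(309 \right)}} = \frac{1}{-44} = - \frac{1}{44}$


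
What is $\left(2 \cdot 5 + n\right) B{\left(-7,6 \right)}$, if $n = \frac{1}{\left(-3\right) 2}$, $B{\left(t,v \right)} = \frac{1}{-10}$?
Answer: $- \frac{59}{60} \approx -0.98333$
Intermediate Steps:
$B{\left(t,v \right)} = - \frac{1}{10}$
$n = - \frac{1}{6}$ ($n = \frac{1}{-6} = - \frac{1}{6} \approx -0.16667$)
$\left(2 \cdot 5 + n\right) B{\left(-7,6 \right)} = \left(2 \cdot 5 - \frac{1}{6}\right) \left(- \frac{1}{10}\right) = \left(10 - \frac{1}{6}\right) \left(- \frac{1}{10}\right) = \frac{59}{6} \left(- \frac{1}{10}\right) = - \frac{59}{60}$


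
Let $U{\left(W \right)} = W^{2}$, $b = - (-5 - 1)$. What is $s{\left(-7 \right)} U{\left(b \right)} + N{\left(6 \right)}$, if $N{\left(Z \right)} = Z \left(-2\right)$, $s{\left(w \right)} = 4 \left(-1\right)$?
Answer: $-156$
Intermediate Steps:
$s{\left(w \right)} = -4$
$b = 6$ ($b = \left(-1\right) \left(-6\right) = 6$)
$N{\left(Z \right)} = - 2 Z$
$s{\left(-7 \right)} U{\left(b \right)} + N{\left(6 \right)} = - 4 \cdot 6^{2} - 12 = \left(-4\right) 36 - 12 = -144 - 12 = -156$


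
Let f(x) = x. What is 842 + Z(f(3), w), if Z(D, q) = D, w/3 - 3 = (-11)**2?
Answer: 845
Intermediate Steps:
w = 372 (w = 9 + 3*(-11)**2 = 9 + 3*121 = 9 + 363 = 372)
842 + Z(f(3), w) = 842 + 3 = 845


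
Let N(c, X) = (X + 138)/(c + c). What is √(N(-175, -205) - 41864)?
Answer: 9*I*√2532502/70 ≈ 204.61*I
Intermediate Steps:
N(c, X) = (138 + X)/(2*c) (N(c, X) = (138 + X)/((2*c)) = (138 + X)*(1/(2*c)) = (138 + X)/(2*c))
√(N(-175, -205) - 41864) = √((½)*(138 - 205)/(-175) - 41864) = √((½)*(-1/175)*(-67) - 41864) = √(67/350 - 41864) = √(-14652333/350) = 9*I*√2532502/70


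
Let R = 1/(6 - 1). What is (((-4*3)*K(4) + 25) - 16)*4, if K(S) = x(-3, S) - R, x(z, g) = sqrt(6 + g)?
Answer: 228/5 - 48*sqrt(10) ≈ -106.19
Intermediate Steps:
R = 1/5 ≈ 0.20000
K(S) = -1/5 + sqrt(6 + S) (K(S) = sqrt(6 + S) - 1*1/5 = sqrt(6 + S) - 1/5 = -1/5 + sqrt(6 + S))
(((-4*3)*K(4) + 25) - 16)*4 = (((-4*3)*(-1/5 + sqrt(6 + 4)) + 25) - 16)*4 = ((-12*(-1/5 + sqrt(10)) + 25) - 16)*4 = (((12/5 - 12*sqrt(10)) + 25) - 16)*4 = ((137/5 - 12*sqrt(10)) - 16)*4 = (57/5 - 12*sqrt(10))*4 = 228/5 - 48*sqrt(10)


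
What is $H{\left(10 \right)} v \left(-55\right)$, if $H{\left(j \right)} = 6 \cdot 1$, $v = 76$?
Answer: $-25080$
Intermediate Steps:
$H{\left(j \right)} = 6$
$H{\left(10 \right)} v \left(-55\right) = 6 \cdot 76 \left(-55\right) = 456 \left(-55\right) = -25080$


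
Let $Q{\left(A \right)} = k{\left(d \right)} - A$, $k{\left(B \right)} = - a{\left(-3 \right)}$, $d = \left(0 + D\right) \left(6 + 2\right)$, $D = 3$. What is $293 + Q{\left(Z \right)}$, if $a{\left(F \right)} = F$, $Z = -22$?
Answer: $318$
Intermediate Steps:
$d = 24$ ($d = \left(0 + 3\right) \left(6 + 2\right) = 3 \cdot 8 = 24$)
$k{\left(B \right)} = 3$ ($k{\left(B \right)} = \left(-1\right) \left(-3\right) = 3$)
$Q{\left(A \right)} = 3 - A$
$293 + Q{\left(Z \right)} = 293 + \left(3 - -22\right) = 293 + \left(3 + 22\right) = 293 + 25 = 318$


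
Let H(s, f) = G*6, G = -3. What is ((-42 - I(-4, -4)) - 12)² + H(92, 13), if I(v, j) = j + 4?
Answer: 2898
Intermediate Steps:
I(v, j) = 4 + j
H(s, f) = -18 (H(s, f) = -3*6 = -18)
((-42 - I(-4, -4)) - 12)² + H(92, 13) = ((-42 - (4 - 4)) - 12)² - 18 = ((-42 - 1*0) - 12)² - 18 = ((-42 + 0) - 12)² - 18 = (-42 - 12)² - 18 = (-54)² - 18 = 2916 - 18 = 2898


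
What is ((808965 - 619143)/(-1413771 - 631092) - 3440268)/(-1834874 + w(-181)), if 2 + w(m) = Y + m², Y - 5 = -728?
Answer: 1172479488851/614426120199 ≈ 1.9083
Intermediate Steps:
Y = -723 (Y = 5 - 728 = -723)
w(m) = -725 + m² (w(m) = -2 + (-723 + m²) = -725 + m²)
((808965 - 619143)/(-1413771 - 631092) - 3440268)/(-1834874 + w(-181)) = ((808965 - 619143)/(-1413771 - 631092) - 3440268)/(-1834874 + (-725 + (-181)²)) = (189822/(-2044863) - 3440268)/(-1834874 + (-725 + 32761)) = (189822*(-1/2044863) - 3440268)/(-1834874 + 32036) = (-63274/681621 - 3440268)/(-1802838) = -2344958977702/681621*(-1/1802838) = 1172479488851/614426120199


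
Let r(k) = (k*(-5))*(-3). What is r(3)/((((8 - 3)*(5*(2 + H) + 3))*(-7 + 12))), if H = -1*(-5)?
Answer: 9/190 ≈ 0.047368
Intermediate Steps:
H = 5
r(k) = 15*k (r(k) = -5*k*(-3) = 15*k)
r(3)/((((8 - 3)*(5*(2 + H) + 3))*(-7 + 12))) = (15*3)/((((8 - 3)*(5*(2 + 5) + 3))*(-7 + 12))) = 45/(((5*(5*7 + 3))*5)) = 45/(((5*(35 + 3))*5)) = 45/(((5*38)*5)) = 45/((190*5)) = 45/950 = 45*(1/950) = 9/190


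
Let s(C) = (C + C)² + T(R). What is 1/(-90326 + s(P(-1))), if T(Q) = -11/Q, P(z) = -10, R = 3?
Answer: -3/269789 ≈ -1.1120e-5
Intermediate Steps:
s(C) = -11/3 + 4*C² (s(C) = (C + C)² - 11/3 = (2*C)² - 11*⅓ = 4*C² - 11/3 = -11/3 + 4*C²)
1/(-90326 + s(P(-1))) = 1/(-90326 + (-11/3 + 4*(-10)²)) = 1/(-90326 + (-11/3 + 4*100)) = 1/(-90326 + (-11/3 + 400)) = 1/(-90326 + 1189/3) = 1/(-269789/3) = -3/269789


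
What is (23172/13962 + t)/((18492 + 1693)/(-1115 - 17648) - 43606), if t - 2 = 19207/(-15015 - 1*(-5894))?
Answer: -618798992961/17365931444264221 ≈ -3.5633e-5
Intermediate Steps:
t = -965/9121 (t = 2 + 19207/(-15015 - 1*(-5894)) = 2 + 19207/(-15015 + 5894) = 2 + 19207/(-9121) = 2 + 19207*(-1/9121) = 2 - 19207/9121 = -965/9121 ≈ -0.10580)
(23172/13962 + t)/((18492 + 1693)/(-1115 - 17648) - 43606) = (23172/13962 - 965/9121)/((18492 + 1693)/(-1115 - 17648) - 43606) = (23172*(1/13962) - 965/9121)/(20185/(-18763) - 43606) = (3862/2327 - 965/9121)/(20185*(-1/18763) - 43606) = 32979747/(21224567*(-20185/18763 - 43606)) = 32979747/(21224567*(-818199563/18763)) = (32979747/21224567)*(-18763/818199563) = -618798992961/17365931444264221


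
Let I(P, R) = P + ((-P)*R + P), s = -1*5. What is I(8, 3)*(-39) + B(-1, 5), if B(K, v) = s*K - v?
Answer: 312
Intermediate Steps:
s = -5
B(K, v) = -v - 5*K (B(K, v) = -5*K - v = -v - 5*K)
I(P, R) = 2*P - P*R (I(P, R) = P + (-P*R + P) = P + (P - P*R) = 2*P - P*R)
I(8, 3)*(-39) + B(-1, 5) = (8*(2 - 1*3))*(-39) + (-1*5 - 5*(-1)) = (8*(2 - 3))*(-39) + (-5 + 5) = (8*(-1))*(-39) + 0 = -8*(-39) + 0 = 312 + 0 = 312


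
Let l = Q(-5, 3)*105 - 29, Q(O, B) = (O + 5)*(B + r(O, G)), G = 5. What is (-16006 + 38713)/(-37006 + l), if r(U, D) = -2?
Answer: -2523/4115 ≈ -0.61312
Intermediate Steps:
Q(O, B) = (-2 + B)*(5 + O) (Q(O, B) = (O + 5)*(B - 2) = (5 + O)*(-2 + B) = (-2 + B)*(5 + O))
l = -29 (l = (-10 - 2*(-5) + 5*3 + 3*(-5))*105 - 29 = (-10 + 10 + 15 - 15)*105 - 29 = 0*105 - 29 = 0 - 29 = -29)
(-16006 + 38713)/(-37006 + l) = (-16006 + 38713)/(-37006 - 29) = 22707/(-37035) = 22707*(-1/37035) = -2523/4115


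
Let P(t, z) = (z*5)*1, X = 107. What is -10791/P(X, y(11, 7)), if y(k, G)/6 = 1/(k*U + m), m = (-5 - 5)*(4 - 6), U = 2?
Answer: -75537/5 ≈ -15107.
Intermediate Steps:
m = 20 (m = -10*(-2) = 20)
y(k, G) = 6/(20 + 2*k) (y(k, G) = 6/(k*2 + 20) = 6/(2*k + 20) = 6/(20 + 2*k))
P(t, z) = 5*z (P(t, z) = (5*z)*1 = 5*z)
-10791/P(X, y(11, 7)) = -10791/(5*(3/(10 + 11))) = -10791/(5*(3/21)) = -10791/(5*(3*(1/21))) = -10791/(5*(1/7)) = -10791/5/7 = -10791*7/5 = -75537/5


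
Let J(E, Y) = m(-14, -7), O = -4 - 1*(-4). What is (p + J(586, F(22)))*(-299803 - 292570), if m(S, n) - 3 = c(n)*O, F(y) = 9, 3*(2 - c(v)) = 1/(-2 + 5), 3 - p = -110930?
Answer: -65715491128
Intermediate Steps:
p = 110933 (p = 3 - 1*(-110930) = 3 + 110930 = 110933)
c(v) = 17/9 (c(v) = 2 - 1/(3*(-2 + 5)) = 2 - ⅓/3 = 2 - ⅓*⅓ = 2 - ⅑ = 17/9)
O = 0 (O = -4 + 4 = 0)
m(S, n) = 3 (m(S, n) = 3 + (17/9)*0 = 3 + 0 = 3)
J(E, Y) = 3
(p + J(586, F(22)))*(-299803 - 292570) = (110933 + 3)*(-299803 - 292570) = 110936*(-592373) = -65715491128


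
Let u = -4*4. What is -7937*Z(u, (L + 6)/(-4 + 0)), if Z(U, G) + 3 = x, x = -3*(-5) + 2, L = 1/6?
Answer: -111118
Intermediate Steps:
L = ⅙ ≈ 0.16667
u = -16
x = 17 (x = 15 + 2 = 17)
Z(U, G) = 14 (Z(U, G) = -3 + 17 = 14)
-7937*Z(u, (L + 6)/(-4 + 0)) = -7937*14 = -111118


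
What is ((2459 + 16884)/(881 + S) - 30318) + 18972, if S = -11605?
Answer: -121693847/10724 ≈ -11348.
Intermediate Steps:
((2459 + 16884)/(881 + S) - 30318) + 18972 = ((2459 + 16884)/(881 - 11605) - 30318) + 18972 = (19343/(-10724) - 30318) + 18972 = (19343*(-1/10724) - 30318) + 18972 = (-19343/10724 - 30318) + 18972 = -325149575/10724 + 18972 = -121693847/10724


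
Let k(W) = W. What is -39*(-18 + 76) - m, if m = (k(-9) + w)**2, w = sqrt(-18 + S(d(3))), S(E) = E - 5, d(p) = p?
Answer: -2323 + 36*I*sqrt(5) ≈ -2323.0 + 80.498*I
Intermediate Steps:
S(E) = -5 + E
w = 2*I*sqrt(5) (w = sqrt(-18 + (-5 + 3)) = sqrt(-18 - 2) = sqrt(-20) = 2*I*sqrt(5) ≈ 4.4721*I)
m = (-9 + 2*I*sqrt(5))**2 ≈ 61.0 - 80.498*I
-39*(-18 + 76) - m = -39*(-18 + 76) - (61 - 36*I*sqrt(5)) = -39*58 + (-61 + 36*I*sqrt(5)) = -2262 + (-61 + 36*I*sqrt(5)) = -2323 + 36*I*sqrt(5)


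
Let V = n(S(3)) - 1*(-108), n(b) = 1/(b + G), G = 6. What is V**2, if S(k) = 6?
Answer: 1682209/144 ≈ 11682.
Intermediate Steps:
n(b) = 1/(6 + b) (n(b) = 1/(b + 6) = 1/(6 + b))
V = 1297/12 (V = 1/(6 + 6) - 1*(-108) = 1/12 + 108 = 1297/12 ≈ 108.08)
V**2 = (1297/12)**2 = 1682209/144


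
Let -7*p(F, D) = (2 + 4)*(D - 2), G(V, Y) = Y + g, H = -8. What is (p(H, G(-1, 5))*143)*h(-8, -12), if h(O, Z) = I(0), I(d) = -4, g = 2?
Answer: 17160/7 ≈ 2451.4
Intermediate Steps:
G(V, Y) = 2 + Y (G(V, Y) = Y + 2 = 2 + Y)
p(F, D) = 12/7 - 6*D/7 (p(F, D) = -(2 + 4)*(D - 2)/7 = -6*(-2 + D)/7 = -(-12 + 6*D)/7 = 12/7 - 6*D/7)
h(O, Z) = -4
(p(H, G(-1, 5))*143)*h(-8, -12) = ((12/7 - 6*(2 + 5)/7)*143)*(-4) = ((12/7 - 6/7*7)*143)*(-4) = ((12/7 - 6)*143)*(-4) = -30/7*143*(-4) = -4290/7*(-4) = 17160/7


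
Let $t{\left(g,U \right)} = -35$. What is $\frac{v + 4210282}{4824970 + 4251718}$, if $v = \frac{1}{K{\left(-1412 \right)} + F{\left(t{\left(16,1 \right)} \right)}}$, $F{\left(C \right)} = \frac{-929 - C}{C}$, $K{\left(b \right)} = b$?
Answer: $\frac{204308144297}{440455361888} \approx 0.46386$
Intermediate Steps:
$F{\left(C \right)} = \frac{-929 - C}{C}$
$v = - \frac{35}{48526}$ ($v = \frac{1}{-1412 + \frac{-929 - -35}{-35}} = \frac{1}{-1412 - \frac{-929 + 35}{35}} = \frac{1}{-1412 - - \frac{894}{35}} = \frac{1}{-1412 + \frac{894}{35}} = \frac{1}{- \frac{48526}{35}} = - \frac{35}{48526} \approx -0.00072126$)
$\frac{v + 4210282}{4824970 + 4251718} = \frac{- \frac{35}{48526} + 4210282}{4824970 + 4251718} = \frac{204308144297}{48526 \cdot 9076688} = \frac{204308144297}{48526} \cdot \frac{1}{9076688} = \frac{204308144297}{440455361888}$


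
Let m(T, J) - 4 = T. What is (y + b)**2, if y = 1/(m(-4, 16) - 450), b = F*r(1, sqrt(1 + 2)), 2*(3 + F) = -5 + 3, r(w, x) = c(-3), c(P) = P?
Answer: 29149201/202500 ≈ 143.95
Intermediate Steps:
r(w, x) = -3
m(T, J) = 4 + T
F = -4 (F = -3 + (-5 + 3)/2 = -3 + (1/2)*(-2) = -3 - 1 = -4)
b = 12 (b = -4*(-3) = 12)
y = -1/450 (y = 1/((4 - 4) - 450) = 1/(0 - 450) = 1/(-450) = -1/450 ≈ -0.0022222)
(y + b)**2 = (-1/450 + 12)**2 = (5399/450)**2 = 29149201/202500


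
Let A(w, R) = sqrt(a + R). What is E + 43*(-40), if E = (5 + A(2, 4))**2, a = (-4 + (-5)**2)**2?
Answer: -1250 + 10*sqrt(445) ≈ -1039.1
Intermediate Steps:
a = 441 (a = (-4 + 25)**2 = 21**2 = 441)
A(w, R) = sqrt(441 + R)
E = (5 + sqrt(445))**2 (E = (5 + sqrt(441 + 4))**2 = (5 + sqrt(445))**2 ≈ 680.95)
E + 43*(-40) = (5 + sqrt(445))**2 + 43*(-40) = (5 + sqrt(445))**2 - 1720 = -1720 + (5 + sqrt(445))**2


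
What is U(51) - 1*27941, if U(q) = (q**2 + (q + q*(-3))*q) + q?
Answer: -30491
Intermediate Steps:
U(q) = q - q**2 (U(q) = (q**2 + (q - 3*q)*q) + q = (q**2 + (-2*q)*q) + q = (q**2 - 2*q**2) + q = -q**2 + q = q - q**2)
U(51) - 1*27941 = 51*(1 - 1*51) - 1*27941 = 51*(1 - 51) - 27941 = 51*(-50) - 27941 = -2550 - 27941 = -30491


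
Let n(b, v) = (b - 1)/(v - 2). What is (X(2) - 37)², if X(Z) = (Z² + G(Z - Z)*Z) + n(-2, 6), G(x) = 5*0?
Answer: 18225/16 ≈ 1139.1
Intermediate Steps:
G(x) = 0
n(b, v) = (-1 + b)/(-2 + v)
X(Z) = -¾ + Z² (X(Z) = (Z² + 0*Z) + (-1 - 2)/(-2 + 6) = (Z² + 0) - 3/4 = Z² + (¼)*(-3) = Z² - ¾ = -¾ + Z²)
(X(2) - 37)² = ((-¾ + 2²) - 37)² = ((-¾ + 4) - 37)² = (13/4 - 37)² = (-135/4)² = 18225/16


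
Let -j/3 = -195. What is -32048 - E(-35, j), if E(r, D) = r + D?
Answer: -32598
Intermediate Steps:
j = 585 (j = -3*(-195) = 585)
E(r, D) = D + r
-32048 - E(-35, j) = -32048 - (585 - 35) = -32048 - 1*550 = -32048 - 550 = -32598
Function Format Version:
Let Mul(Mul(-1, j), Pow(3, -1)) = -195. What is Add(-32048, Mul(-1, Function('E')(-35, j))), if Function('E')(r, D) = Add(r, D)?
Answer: -32598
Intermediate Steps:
j = 585 (j = Mul(-3, -195) = 585)
Function('E')(r, D) = Add(D, r)
Add(-32048, Mul(-1, Function('E')(-35, j))) = Add(-32048, Mul(-1, Add(585, -35))) = Add(-32048, Mul(-1, 550)) = Add(-32048, -550) = -32598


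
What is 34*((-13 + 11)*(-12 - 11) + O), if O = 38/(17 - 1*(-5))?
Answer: 17850/11 ≈ 1622.7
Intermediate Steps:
O = 19/11 (O = 38/(17 + 5) = 38/22 = 38*(1/22) = 19/11 ≈ 1.7273)
34*((-13 + 11)*(-12 - 11) + O) = 34*((-13 + 11)*(-12 - 11) + 19/11) = 34*(-2*(-23) + 19/11) = 34*(46 + 19/11) = 34*(525/11) = 17850/11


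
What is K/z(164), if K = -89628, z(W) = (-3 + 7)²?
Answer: -22407/4 ≈ -5601.8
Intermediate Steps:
z(W) = 16 (z(W) = 4² = 16)
K/z(164) = -89628/16 = -89628*1/16 = -22407/4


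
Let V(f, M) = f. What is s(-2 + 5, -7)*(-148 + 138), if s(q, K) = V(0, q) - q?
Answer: 30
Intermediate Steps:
s(q, K) = -q (s(q, K) = 0 - q = -q)
s(-2 + 5, -7)*(-148 + 138) = (-(-2 + 5))*(-148 + 138) = -1*3*(-10) = -3*(-10) = 30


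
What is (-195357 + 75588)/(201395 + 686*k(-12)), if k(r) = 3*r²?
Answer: -119769/497747 ≈ -0.24062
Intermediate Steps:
(-195357 + 75588)/(201395 + 686*k(-12)) = (-195357 + 75588)/(201395 + 686*(3*(-12)²)) = -119769/(201395 + 686*(3*144)) = -119769/(201395 + 686*432) = -119769/(201395 + 296352) = -119769/497747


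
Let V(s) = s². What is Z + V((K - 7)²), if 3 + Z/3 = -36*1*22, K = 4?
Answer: -2304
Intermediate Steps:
Z = -2385 (Z = -9 + 3*(-36*1*22) = -9 + 3*(-36*22) = -9 + 3*(-792) = -9 - 2376 = -2385)
Z + V((K - 7)²) = -2385 + ((4 - 7)²)² = -2385 + ((-3)²)² = -2385 + 9² = -2385 + 81 = -2304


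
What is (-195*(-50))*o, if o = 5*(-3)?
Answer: -146250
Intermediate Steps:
o = -15
(-195*(-50))*o = -195*(-50)*(-15) = 9750*(-15) = -146250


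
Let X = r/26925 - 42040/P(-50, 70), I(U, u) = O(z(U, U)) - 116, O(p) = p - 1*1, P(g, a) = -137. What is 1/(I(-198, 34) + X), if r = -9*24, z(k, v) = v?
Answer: -1229575/10016989 ≈ -0.12275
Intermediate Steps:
r = -216
O(p) = -1 + p (O(p) = p - 1 = -1 + p)
I(U, u) = -117 + U (I(U, u) = (-1 + U) - 116 = -117 + U)
X = 377299136/1229575 (X = -216/26925 - 42040/(-137) = -216*1/26925 - 42040*(-1/137) = -72/8975 + 42040/137 = 377299136/1229575 ≈ 306.85)
1/(I(-198, 34) + X) = 1/((-117 - 198) + 377299136/1229575) = 1/(-315 + 377299136/1229575) = 1/(-10016989/1229575) = -1229575/10016989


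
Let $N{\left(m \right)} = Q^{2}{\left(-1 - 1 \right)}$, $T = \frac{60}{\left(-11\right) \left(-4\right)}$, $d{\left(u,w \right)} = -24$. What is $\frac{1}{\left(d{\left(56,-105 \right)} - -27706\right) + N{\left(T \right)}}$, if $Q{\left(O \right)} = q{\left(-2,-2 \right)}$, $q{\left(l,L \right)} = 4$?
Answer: $\frac{1}{27698} \approx 3.6104 \cdot 10^{-5}$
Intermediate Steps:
$T = \frac{15}{11}$ ($T = \frac{60}{44} = 60 \cdot \frac{1}{44} = \frac{15}{11} \approx 1.3636$)
$Q{\left(O \right)} = 4$
$N{\left(m \right)} = 16$ ($N{\left(m \right)} = 4^{2} = 16$)
$\frac{1}{\left(d{\left(56,-105 \right)} - -27706\right) + N{\left(T \right)}} = \frac{1}{\left(-24 - -27706\right) + 16} = \frac{1}{\left(-24 + 27706\right) + 16} = \frac{1}{27682 + 16} = \frac{1}{27698}$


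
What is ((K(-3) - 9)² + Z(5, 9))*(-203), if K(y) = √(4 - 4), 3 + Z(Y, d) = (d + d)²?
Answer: -81606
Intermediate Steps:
Z(Y, d) = -3 + 4*d² (Z(Y, d) = -3 + (d + d)² = -3 + (2*d)² = -3 + 4*d²)
K(y) = 0 (K(y) = √0 = 0)
((K(-3) - 9)² + Z(5, 9))*(-203) = ((0 - 9)² + (-3 + 4*9²))*(-203) = ((-9)² + (-3 + 4*81))*(-203) = (81 + (-3 + 324))*(-203) = (81 + 321)*(-203) = 402*(-203) = -81606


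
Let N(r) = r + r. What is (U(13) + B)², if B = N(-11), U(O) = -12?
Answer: 1156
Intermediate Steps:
N(r) = 2*r
B = -22 (B = 2*(-11) = -22)
(U(13) + B)² = (-12 - 22)² = (-34)² = 1156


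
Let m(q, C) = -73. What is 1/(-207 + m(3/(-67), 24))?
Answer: -1/280 ≈ -0.0035714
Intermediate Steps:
1/(-207 + m(3/(-67), 24)) = 1/(-207 - 73) = 1/(-280) = -1/280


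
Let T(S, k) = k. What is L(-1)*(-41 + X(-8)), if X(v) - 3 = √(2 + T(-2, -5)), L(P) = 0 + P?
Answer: 38 - I*√3 ≈ 38.0 - 1.732*I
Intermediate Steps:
L(P) = P
X(v) = 3 + I*√3 (X(v) = 3 + √(2 - 5) = 3 + √(-3) = 3 + I*√3)
L(-1)*(-41 + X(-8)) = -(-41 + (3 + I*√3)) = -(-38 + I*√3) = 38 - I*√3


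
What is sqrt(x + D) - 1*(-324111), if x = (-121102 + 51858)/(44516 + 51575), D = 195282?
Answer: 324111 + sqrt(1803125842509038)/96091 ≈ 3.2455e+5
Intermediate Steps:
x = -69244/96091 ≈ -0.72061
sqrt(x + D) - 1*(-324111) = sqrt(-69244/96091 + 195282) - 1*(-324111) = sqrt(18764773418/96091) + 324111 = sqrt(1803125842509038)/96091 + 324111 = 324111 + sqrt(1803125842509038)/96091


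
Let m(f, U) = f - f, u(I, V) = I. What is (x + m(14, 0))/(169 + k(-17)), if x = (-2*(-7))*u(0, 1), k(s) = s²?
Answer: 0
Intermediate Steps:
m(f, U) = 0
x = 0 (x = -2*(-7)*0 = 14*0 = 0)
(x + m(14, 0))/(169 + k(-17)) = (0 + 0)/(169 + (-17)²) = 0/(169 + 289) = 0/458 = 0*(1/458) = 0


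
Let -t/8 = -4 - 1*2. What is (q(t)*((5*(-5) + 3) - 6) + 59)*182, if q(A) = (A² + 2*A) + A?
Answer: -12464270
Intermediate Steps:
t = 48 (t = -8*(-4 - 1*2) = -8*(-4 - 2) = -8*(-6) = 48)
q(A) = A² + 3*A
(q(t)*((5*(-5) + 3) - 6) + 59)*182 = ((48*(3 + 48))*((5*(-5) + 3) - 6) + 59)*182 = ((48*51)*((-25 + 3) - 6) + 59)*182 = (2448*(-22 - 6) + 59)*182 = (2448*(-28) + 59)*182 = (-68544 + 59)*182 = -68485*182 = -12464270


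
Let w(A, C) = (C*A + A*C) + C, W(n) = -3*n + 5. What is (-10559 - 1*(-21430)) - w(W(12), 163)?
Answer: 20814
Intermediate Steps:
W(n) = 5 - 3*n
w(A, C) = C + 2*A*C (w(A, C) = (A*C + A*C) + C = 2*A*C + C = C + 2*A*C)
(-10559 - 1*(-21430)) - w(W(12), 163) = (-10559 - 1*(-21430)) - 163*(1 + 2*(5 - 3*12)) = (-10559 + 21430) - 163*(1 + 2*(5 - 36)) = 10871 - 163*(1 + 2*(-31)) = 10871 - 163*(1 - 62) = 10871 - 163*(-61) = 10871 - 1*(-9943) = 10871 + 9943 = 20814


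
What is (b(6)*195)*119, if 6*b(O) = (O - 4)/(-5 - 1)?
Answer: -7735/6 ≈ -1289.2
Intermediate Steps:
b(O) = ⅑ - O/36 (b(O) = ((O - 4)/(-5 - 1))/6 = ((-4 + O)/(-6))/6 = ((-4 + O)*(-⅙))/6 = (⅔ - O/6)/6 = ⅑ - O/36)
(b(6)*195)*119 = ((⅑ - 1/36*6)*195)*119 = ((⅑ - ⅙)*195)*119 = -1/18*195*119 = -65/6*119 = -7735/6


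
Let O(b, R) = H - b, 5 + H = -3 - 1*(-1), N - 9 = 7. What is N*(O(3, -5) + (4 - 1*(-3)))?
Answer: -48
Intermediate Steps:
N = 16 (N = 9 + 7 = 16)
H = -7 (H = -5 + (-3 - 1*(-1)) = -5 + (-3 + 1) = -5 - 2 = -7)
O(b, R) = -7 - b
N*(O(3, -5) + (4 - 1*(-3))) = 16*((-7 - 1*3) + (4 - 1*(-3))) = 16*((-7 - 3) + (4 + 3)) = 16*(-10 + 7) = 16*(-3) = -48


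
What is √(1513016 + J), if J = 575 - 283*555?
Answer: √1356526 ≈ 1164.7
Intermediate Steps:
J = -156490 (J = 575 - 157065 = -156490)
√(1513016 + J) = √(1513016 - 156490) = √1356526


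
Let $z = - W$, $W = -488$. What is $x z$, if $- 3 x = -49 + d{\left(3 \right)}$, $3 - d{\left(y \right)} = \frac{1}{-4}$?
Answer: $7442$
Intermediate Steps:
$d{\left(y \right)} = \frac{13}{4}$ ($d{\left(y \right)} = 3 - \frac{1}{-4} = 3 - - \frac{1}{4} = 3 + \frac{1}{4} = \frac{13}{4}$)
$x = \frac{61}{4}$ ($x = - \frac{-49 + \frac{13}{4}}{3} = \left(- \frac{1}{3}\right) \left(- \frac{183}{4}\right) = \frac{61}{4} \approx 15.25$)
$z = 488$ ($z = \left(-1\right) \left(-488\right) = 488$)
$x z = \frac{61}{4} \cdot 488 = 7442$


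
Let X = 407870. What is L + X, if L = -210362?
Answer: 197508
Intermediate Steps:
L + X = -210362 + 407870 = 197508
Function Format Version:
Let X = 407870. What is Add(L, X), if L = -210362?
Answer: 197508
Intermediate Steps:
Add(L, X) = Add(-210362, 407870) = 197508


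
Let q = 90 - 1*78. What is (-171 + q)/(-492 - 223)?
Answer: 159/715 ≈ 0.22238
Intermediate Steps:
q = 12 (q = 90 - 78 = 12)
(-171 + q)/(-492 - 223) = (-171 + 12)/(-492 - 223) = -159/(-715) = -159*(-1/715) = 159/715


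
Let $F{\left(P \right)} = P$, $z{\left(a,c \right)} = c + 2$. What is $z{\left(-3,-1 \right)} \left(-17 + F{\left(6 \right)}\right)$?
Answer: $-11$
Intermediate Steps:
$z{\left(a,c \right)} = 2 + c$
$z{\left(-3,-1 \right)} \left(-17 + F{\left(6 \right)}\right) = \left(2 - 1\right) \left(-17 + 6\right) = 1 \left(-11\right) = -11$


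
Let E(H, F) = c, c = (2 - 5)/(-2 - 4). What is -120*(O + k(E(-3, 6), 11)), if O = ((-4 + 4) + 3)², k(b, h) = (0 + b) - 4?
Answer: -660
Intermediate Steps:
c = ½ (c = -3/(-6) = -3*(-⅙) = ½ ≈ 0.50000)
E(H, F) = ½
k(b, h) = -4 + b (k(b, h) = b - 4 = -4 + b)
O = 9 (O = (0 + 3)² = 3² = 9)
-120*(O + k(E(-3, 6), 11)) = -120*(9 + (-4 + ½)) = -120*(9 - 7/2) = -120*11/2 = -660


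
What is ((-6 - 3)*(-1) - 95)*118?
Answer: -10148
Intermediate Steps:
((-6 - 3)*(-1) - 95)*118 = (-9*(-1) - 95)*118 = (9 - 95)*118 = -86*118 = -10148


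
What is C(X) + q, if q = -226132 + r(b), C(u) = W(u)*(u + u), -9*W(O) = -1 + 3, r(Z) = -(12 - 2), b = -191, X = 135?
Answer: -226202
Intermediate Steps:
r(Z) = -10 (r(Z) = -1*10 = -10)
W(O) = -2/9 (W(O) = -(-1 + 3)/9 = -⅑*2 = -2/9)
C(u) = -4*u/9 (C(u) = -2*(u + u)/9 = -4*u/9)
q = -226142 (q = -226132 - 10 = -226142)
C(X) + q = -4/9*135 - 226142 = -60 - 226142 = -226202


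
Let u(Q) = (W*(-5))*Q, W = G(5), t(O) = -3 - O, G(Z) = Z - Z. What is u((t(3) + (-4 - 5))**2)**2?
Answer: 0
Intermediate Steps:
G(Z) = 0
W = 0
u(Q) = 0 (u(Q) = (0*(-5))*Q = 0*Q = 0)
u((t(3) + (-4 - 5))**2)**2 = 0**2 = 0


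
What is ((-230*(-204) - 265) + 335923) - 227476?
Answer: 155102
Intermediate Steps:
((-230*(-204) - 265) + 335923) - 227476 = ((46920 - 265) + 335923) - 227476 = (46655 + 335923) - 227476 = 382578 - 227476 = 155102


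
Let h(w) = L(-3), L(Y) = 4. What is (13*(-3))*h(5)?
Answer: -156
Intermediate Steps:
h(w) = 4
(13*(-3))*h(5) = (13*(-3))*4 = -39*4 = -156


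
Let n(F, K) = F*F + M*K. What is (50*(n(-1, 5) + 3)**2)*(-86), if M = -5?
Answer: -1896300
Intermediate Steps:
n(F, K) = F**2 - 5*K (n(F, K) = F*F - 5*K = F**2 - 5*K)
(50*(n(-1, 5) + 3)**2)*(-86) = (50*(((-1)**2 - 5*5) + 3)**2)*(-86) = (50*((1 - 25) + 3)**2)*(-86) = (50*(-24 + 3)**2)*(-86) = (50*(-21)**2)*(-86) = (50*441)*(-86) = 22050*(-86) = -1896300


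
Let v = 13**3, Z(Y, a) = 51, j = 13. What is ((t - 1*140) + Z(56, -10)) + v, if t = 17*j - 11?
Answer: 2318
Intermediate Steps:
v = 2197
t = 210 (t = 17*13 - 11 = 221 - 11 = 210)
((t - 1*140) + Z(56, -10)) + v = ((210 - 1*140) + 51) + 2197 = ((210 - 140) + 51) + 2197 = (70 + 51) + 2197 = 121 + 2197 = 2318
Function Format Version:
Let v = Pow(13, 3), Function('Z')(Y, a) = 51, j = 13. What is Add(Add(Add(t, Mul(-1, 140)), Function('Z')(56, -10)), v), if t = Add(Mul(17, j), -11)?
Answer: 2318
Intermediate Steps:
v = 2197
t = 210 (t = Add(Mul(17, 13), -11) = Add(221, -11) = 210)
Add(Add(Add(t, Mul(-1, 140)), Function('Z')(56, -10)), v) = Add(Add(Add(210, Mul(-1, 140)), 51), 2197) = Add(Add(Add(210, -140), 51), 2197) = Add(Add(70, 51), 2197) = Add(121, 2197) = 2318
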